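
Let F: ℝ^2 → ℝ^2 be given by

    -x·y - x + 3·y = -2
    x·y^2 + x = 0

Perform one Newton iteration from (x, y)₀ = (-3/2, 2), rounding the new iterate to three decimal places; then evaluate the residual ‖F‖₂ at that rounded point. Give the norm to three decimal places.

523.288

At (-3/2, 2): F = (12.500, -7.500).
Jacobian J = [[-y - 1, -x + 3], [y^2 + 1, 2·x·y]].
At the point, J = [[-3.000, 4.500], [5.000, -6.000]] (det J = -4.500).
Solving J·Δ = −F gives Δ = (-9.167, -8.889).
Then the next iterate is (x, y)₁ = (-10.667, -6.889).
Re-evaluating at (-10.667, -6.889): F = (-81.48496, -516.90491), so ‖F‖₂ = 523.288.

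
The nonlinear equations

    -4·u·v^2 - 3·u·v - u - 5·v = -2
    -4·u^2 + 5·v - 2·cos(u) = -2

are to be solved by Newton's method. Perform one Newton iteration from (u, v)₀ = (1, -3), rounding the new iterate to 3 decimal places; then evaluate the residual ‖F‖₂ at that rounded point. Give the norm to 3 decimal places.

At (1, -3): F = (-11.000, -18.08060).
Jacobian J = [[-4·v^2 - 3·v - 1, -8·u·v - 3·u - 5], [-8·u + 2·sin(u), 5]].
At the point, J = [[-28.000, 16.000], [-6.31706, 5.000]] (det J = -38.92707).
Solving J·Δ = −F gives Δ = (6.019, 11.220).
Then the next iterate is (u, v)₁ = (7.019, 8.220).
Re-evaluating at (7.019, 8.220): F = (-2116.25794, -155.44801), so ‖F‖₂ = 2121.959.

2121.959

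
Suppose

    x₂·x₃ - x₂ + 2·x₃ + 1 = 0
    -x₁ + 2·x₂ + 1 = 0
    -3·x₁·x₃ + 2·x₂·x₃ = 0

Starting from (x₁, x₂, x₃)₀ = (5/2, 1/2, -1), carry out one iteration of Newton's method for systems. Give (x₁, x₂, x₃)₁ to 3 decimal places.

(1.667, 0.333, -0.333)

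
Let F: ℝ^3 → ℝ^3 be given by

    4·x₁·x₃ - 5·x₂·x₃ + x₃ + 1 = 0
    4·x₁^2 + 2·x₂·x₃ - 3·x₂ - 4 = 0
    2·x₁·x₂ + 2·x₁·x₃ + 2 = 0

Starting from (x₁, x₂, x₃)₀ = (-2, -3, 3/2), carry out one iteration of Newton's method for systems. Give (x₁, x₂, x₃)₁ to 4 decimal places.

At (-2, -3, 3/2): F = (13.0000, 12.0000, 8.0000).
Jacobian J = [[4·x₃, -5·x₃, 4·x₁ - 5·x₂ + 1], [8·x₁, 2·x₃ - 3, 2·x₂], [2·x₂ + 2·x₃, 2·x₁, 2·x₁]].
At the point, J = [[6.0000, -7.5000, 8.0000], [-16.0000, 0.0000, -6.0000], [-3.0000, -4.0000, -4.0000]] (det J = 713.0000).
Solving J·Δ = −F gives Δ = (0.9762, 1.8710, -0.6031).
Then the next iterate is (x₁, x₂, x₃)₁ = (-1.0238, -1.1290, 0.8969).

(-1.0238, -1.1290, 0.8969)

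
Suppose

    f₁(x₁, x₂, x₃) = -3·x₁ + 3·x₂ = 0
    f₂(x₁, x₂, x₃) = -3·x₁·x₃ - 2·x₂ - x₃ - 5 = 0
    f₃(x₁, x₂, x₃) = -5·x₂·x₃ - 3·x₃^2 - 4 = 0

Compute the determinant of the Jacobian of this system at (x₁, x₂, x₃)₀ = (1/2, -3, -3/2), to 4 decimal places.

J = [[-3, 3, 0], [-3·x₃, -2, -3·x₁ - 1], [0, -5·x₃, -5·x₂ - 6·x₃]].
At the point, J = [[-3.0000, 3.0000, 0.0000], [4.5000, -2.0000, -2.5000], [0.0000, 7.5000, 24.0000]].
det J = -236.2500.

-236.2500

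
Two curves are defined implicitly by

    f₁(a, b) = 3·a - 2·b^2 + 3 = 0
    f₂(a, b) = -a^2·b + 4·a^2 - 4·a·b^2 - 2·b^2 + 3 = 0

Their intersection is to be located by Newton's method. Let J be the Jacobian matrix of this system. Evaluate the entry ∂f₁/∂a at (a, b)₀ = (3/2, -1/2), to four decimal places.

∂f₁/∂a = 3.
At (3/2, -1/2) this is 3.0000.

3.0000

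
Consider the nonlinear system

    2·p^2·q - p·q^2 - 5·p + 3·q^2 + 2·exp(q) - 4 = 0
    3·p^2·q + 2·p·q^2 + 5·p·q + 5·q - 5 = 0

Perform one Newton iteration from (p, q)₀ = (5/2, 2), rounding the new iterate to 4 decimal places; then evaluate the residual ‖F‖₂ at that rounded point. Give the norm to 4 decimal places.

At (5/2, 2): F = (25.278112, 87.5000).
Jacobian J = [[4·p·q - q^2 - 5, 2·p^2 - 2·p·q + 6·q + 2·exp(q)], [6·p·q + 2·q^2 + 5·q, 3·p^2 + 4·p·q + 5·p + 5]].
At the point, J = [[11.0000, 29.278112], [48.0000, 56.2500]] (det J = -786.599385).
Solving J·Δ = −F gives Δ = (-1.4492, -0.3189).
Then the next iterate is (p, q)₁ = (1.0508, 1.6811).
Re-evaluating at (1.0508, 1.6811): F = (10.710027, 23.746040), so ‖F‖₂ = 26.0496.

26.0496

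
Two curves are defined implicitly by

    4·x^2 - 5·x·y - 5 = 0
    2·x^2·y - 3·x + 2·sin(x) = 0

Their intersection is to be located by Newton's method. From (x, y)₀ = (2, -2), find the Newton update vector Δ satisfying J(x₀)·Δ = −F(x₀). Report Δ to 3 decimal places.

(-4.773, -9.309)

At (2, -2): F = (31.000, -20.18141).
Jacobian J = [[8·x - 5·y, -5·x], [4·x·y + 2·cos(x) - 3, 2·x^2]].
At the point, J = [[26.000, -10.000], [-19.83229, 8.000]] (det J = 9.67706).
Solving J·Δ = −F gives Δ = (-4.773, -9.309).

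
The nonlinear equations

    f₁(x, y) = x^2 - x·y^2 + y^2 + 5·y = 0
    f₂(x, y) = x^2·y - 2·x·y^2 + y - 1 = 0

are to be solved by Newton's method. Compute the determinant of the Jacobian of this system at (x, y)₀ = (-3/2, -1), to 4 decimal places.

11.0000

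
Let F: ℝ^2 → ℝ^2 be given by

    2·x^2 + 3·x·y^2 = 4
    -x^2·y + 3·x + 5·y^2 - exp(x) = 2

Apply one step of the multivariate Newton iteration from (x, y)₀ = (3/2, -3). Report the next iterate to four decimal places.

(1.5250, -1.4510)

At (3/2, -3): F = (41.0000, 49.768311).
Jacobian J = [[4·x + 3·y^2, 6·x·y], [-2·x·y - exp(x) + 3, -x^2 + 10·y]].
At the point, J = [[33.0000, -27.0000], [7.518311, -32.2500]] (det J = -861.255605).
Solving J·Δ = −F gives Δ = (0.0250, 1.5490).
Then the next iterate is (x, y)₁ = (1.5250, -1.4510).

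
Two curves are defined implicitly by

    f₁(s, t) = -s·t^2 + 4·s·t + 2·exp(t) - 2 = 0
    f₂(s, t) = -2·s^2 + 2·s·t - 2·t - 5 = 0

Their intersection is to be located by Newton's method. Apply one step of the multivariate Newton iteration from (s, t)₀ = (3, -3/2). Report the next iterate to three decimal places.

At (3, -3/2): F = (-26.30374, -29.000).
Jacobian J = [[-t^2 + 4·t, -2·s·t + 4·s + 2·exp(t)], [-4·s + 2·t, 2·s - 2]].
At the point, J = [[-8.250, 21.44626], [-15.000, 4.000]] (det J = 288.69390).
Solving J·Δ = −F gives Δ = (-1.790, 0.538).
Then the next iterate is (s, t)₁ = (1.210, -0.962).

(1.210, -0.962)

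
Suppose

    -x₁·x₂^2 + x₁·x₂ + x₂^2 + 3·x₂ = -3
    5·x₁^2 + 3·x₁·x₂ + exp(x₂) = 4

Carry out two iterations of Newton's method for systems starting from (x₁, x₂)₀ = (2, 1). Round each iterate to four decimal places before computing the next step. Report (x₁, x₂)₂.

At (2, 1): F = (7.0000, 24.718282).
Jacobian J = [[-x₂^2 + x₂, -2·x₁·x₂ + x₁ + 2·x₂ + 3], [10·x₁ + 3·x₂, 3·x₁ + exp(x₂)]].
At the point, J = [[0.0000, 3.0000], [23.0000, 8.718282]] (det J = -69.0000).
Solving J·Δ = −F gives Δ = (-0.1902, -2.3333).
Then the next iterate is (x₁, x₂)₁ = (1.8098, -1.3333).
Round to (1.8098, -1.3333) and repeat: F = (-4.852479, 5.401467), J = [[-3.110989, 6.969213], [14.0981, 5.693006]].
Δ = (-0.5628, 0.4450), so (x₁, x₂)₂ = (1.2470, -0.8883).

(1.2470, -0.8883)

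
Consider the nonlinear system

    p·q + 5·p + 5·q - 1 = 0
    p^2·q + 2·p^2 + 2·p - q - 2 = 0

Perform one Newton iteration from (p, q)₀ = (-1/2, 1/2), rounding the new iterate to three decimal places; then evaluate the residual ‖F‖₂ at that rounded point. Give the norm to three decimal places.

At (-1/2, 1/2): F = (-1.250, -2.875).
Jacobian J = [[q + 5, p + 5], [2·p·q + 4·p + 2, p^2 - 1]].
At the point, J = [[5.500, 4.500], [-0.500, -0.750]] (det J = -1.875).
Solving J·Δ = −F gives Δ = (7.400, -8.767).
Then the next iterate is (p, q)₁ = (6.900, -8.267).
Re-evaluating at (6.900, -8.267): F = (-64.87730, -278.30487), so ‖F‖₂ = 285.767.

285.767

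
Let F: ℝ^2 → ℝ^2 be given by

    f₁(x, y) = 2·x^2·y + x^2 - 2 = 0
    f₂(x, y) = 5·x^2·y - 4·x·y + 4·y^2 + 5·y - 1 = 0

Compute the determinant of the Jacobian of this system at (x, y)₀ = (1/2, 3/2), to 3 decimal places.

64.250

J = [[4·x·y + 2·x, 2·x^2], [10·x·y - 4·y, 5·x^2 - 4·x + 8·y + 5]].
At the point, J = [[4.000, 0.500], [1.500, 16.250]].
det J = 64.250.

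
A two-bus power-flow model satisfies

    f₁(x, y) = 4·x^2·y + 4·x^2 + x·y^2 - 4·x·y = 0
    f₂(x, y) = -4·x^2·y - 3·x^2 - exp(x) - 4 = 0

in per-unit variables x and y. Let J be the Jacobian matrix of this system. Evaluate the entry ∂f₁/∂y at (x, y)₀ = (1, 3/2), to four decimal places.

3.0000

∂f₁/∂y = 4·x^2 + 2·x·y - 4·x.
At (1, 3/2) this is 3.0000.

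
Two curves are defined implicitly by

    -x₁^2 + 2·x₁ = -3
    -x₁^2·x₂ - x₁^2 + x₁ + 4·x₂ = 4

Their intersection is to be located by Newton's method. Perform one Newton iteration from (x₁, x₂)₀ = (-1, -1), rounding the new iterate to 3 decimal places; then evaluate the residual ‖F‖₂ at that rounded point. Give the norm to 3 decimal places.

At (-1, -1): F = (0.000, -9.000).
Jacobian J = [[-2·x₁ + 2, 0], [-2·x₁·x₂ - 2·x₁ + 1, -x₁^2 + 4]].
At the point, J = [[4.000, 0.000], [1.000, 3.000]] (det J = 12.000).
Solving J·Δ = −F gives Δ = (0.000, 3.000).
Then the next iterate is (x₁, x₂)₁ = (-1.000, 2.000).
Re-evaluating at (-1.000, 2.000): F = (0.000, 0.000), so ‖F‖₂ = 0.000.

0.000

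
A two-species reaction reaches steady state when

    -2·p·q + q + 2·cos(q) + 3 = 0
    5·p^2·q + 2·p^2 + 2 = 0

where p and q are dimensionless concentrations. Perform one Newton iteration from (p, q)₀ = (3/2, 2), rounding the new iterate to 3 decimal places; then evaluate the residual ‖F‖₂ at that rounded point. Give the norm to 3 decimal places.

6.175

At (3/2, 2): F = (-1.83229, 29.000).
Jacobian J = [[-2·q, -2·p - 2·sin(q) + 1], [10·p·q + 4·p, 5·p^2]].
At the point, J = [[-4.000, -3.81859], [36.000, 11.250]] (det J = 92.46941).
Solving J·Δ = −F gives Δ = (-0.975, 0.541).
Then the next iterate is (p, q)₁ = (0.525, 2.541).
Re-evaluating at (0.525, 2.541): F = (1.22295, 6.05307), so ‖F‖₂ = 6.175.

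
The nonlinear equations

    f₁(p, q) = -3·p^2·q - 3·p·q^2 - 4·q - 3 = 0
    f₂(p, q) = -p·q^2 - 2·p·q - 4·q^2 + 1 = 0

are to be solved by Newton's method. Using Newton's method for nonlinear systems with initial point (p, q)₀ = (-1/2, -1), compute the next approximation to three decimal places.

At (-1/2, -1): F = (3.250, -3.500).
Jacobian J = [[-6·p·q - 3·q^2, -3·p^2 - 6·p·q - 4], [-q^2 - 2·q, -2·p·q - 2·p - 8·q]].
At the point, J = [[-6.000, -7.750], [1.000, 8.000]] (det J = -40.250).
Solving J·Δ = −F gives Δ = (-0.028, 0.441).
Then the next iterate is (p, q)₁ = (-0.528, -0.559).

(-0.528, -0.559)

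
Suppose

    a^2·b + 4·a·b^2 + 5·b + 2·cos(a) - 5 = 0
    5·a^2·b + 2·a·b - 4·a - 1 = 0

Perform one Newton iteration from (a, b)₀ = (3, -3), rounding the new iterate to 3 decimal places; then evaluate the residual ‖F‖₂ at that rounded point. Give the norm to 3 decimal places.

At (3, -3): F = (59.02002, -166.000).
Jacobian J = [[2·a·b + 4·b^2 - 2·sin(a), a^2 + 8·a·b + 5], [10·a·b + 2·b - 4, 5·a^2 + 2·a]].
At the point, J = [[17.71776, -58.000], [-100.000, 51.000]] (det J = -4896.39424).
Solving J·Δ = −F gives Δ = (-1.352, 0.605).
Then the next iterate is (a, b)₁ = (1.648, -2.395).
Re-evaluating at (1.648, -2.395): F = (14.17803, -48.00887), so ‖F‖₂ = 50.059.

50.059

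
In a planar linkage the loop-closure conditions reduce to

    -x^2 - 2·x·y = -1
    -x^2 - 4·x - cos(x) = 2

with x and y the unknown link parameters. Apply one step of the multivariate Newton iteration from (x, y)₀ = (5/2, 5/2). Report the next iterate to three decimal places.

At (5/2, 5/2): F = (-17.750, -17.44886).
Jacobian J = [[-2·x - 2·y, -2·x], [-2·x + sin(x) - 4, 0]].
At the point, J = [[-10.000, -5.000], [-8.40153, 0.000]] (det J = -42.00764).
Solving J·Δ = −F gives Δ = (-2.077, 0.604).
Then the next iterate is (x, y)₁ = (0.423, 3.104).

(0.423, 3.104)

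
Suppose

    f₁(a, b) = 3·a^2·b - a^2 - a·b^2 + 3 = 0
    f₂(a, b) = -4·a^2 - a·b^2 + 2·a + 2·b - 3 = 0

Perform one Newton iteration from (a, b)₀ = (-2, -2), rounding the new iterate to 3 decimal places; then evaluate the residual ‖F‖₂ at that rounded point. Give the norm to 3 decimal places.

At (-2, -2): F = (-17.000, -19.000).
Jacobian J = [[6·a·b - 2·a - b^2, 3·a^2 - 2·a·b], [-8·a - b^2 + 2, -2·a·b + 2]].
At the point, J = [[24.000, 4.000], [14.000, -6.000]] (det J = -200.000).
Solving J·Δ = −F gives Δ = (0.890, -1.090).
Then the next iterate is (a, b)₁ = (-1.110, -3.090).
Re-evaluating at (-1.110, -3.090): F = (0.94472, -5.73001), so ‖F‖₂ = 5.807.

5.807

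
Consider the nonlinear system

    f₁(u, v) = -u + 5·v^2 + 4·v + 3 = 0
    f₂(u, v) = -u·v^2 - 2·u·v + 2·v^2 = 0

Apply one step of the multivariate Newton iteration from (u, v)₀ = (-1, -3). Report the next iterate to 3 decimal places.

(-1.742, -1.548)

At (-1, -3): F = (37.000, 21.000).
Jacobian J = [[-1, 10·v + 4], [-v^2 - 2·v, -2·u·v - 2·u + 4·v]].
At the point, J = [[-1.000, -26.000], [-3.000, -16.000]] (det J = -62.000).
Solving J·Δ = −F gives Δ = (-0.742, 1.452).
Then the next iterate is (u, v)₁ = (-1.742, -1.548).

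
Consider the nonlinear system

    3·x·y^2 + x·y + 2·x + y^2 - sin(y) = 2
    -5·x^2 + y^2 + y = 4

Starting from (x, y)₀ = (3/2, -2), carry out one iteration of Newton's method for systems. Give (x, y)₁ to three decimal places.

(0.525, -1.541)

At (3/2, -2): F = (20.90930, -13.250).
Jacobian J = [[3·y^2 + y + 2, 6·x·y + x + 2·y - cos(y)], [-10·x, 2·y + 1]].
At the point, J = [[12.000, -20.08385], [-15.000, -3.000]] (det J = -337.25780).
Solving J·Δ = −F gives Δ = (-0.975, 0.459).
Then the next iterate is (x, y)₁ = (0.525, -1.541).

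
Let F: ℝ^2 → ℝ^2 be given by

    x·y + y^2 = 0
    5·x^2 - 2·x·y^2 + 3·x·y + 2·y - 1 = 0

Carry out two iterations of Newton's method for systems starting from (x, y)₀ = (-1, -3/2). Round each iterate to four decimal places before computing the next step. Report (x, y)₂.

(-0.5935, -0.2592)

At (-1, -3/2): F = (3.7500, 10.0000).
Jacobian J = [[y, x + 2·y], [10·x - 2·y^2 + 3·y, -4·x·y + 3·x + 2]].
At the point, J = [[-1.5000, -4.0000], [-19.0000, -7.0000]] (det J = -65.5000).
Solving J·Δ = −F gives Δ = (0.2099, 0.8588).
Then the next iterate is (x, y)₁ = (-0.7901, -0.6412).
Round to (-0.7901, -0.6412) and repeat: F = (0.917750, 3.008406), J = [[-0.6412, -2.0725], [-10.646875, -2.396748]].
Δ = (0.1966, 0.3820), so (x, y)₂ = (-0.5935, -0.2592).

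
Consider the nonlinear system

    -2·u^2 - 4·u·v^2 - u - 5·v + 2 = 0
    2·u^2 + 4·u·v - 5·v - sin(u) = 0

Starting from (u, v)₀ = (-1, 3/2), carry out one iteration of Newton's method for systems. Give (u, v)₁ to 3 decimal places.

At (-1, 3/2): F = (2.500, -10.65853).
Jacobian J = [[-4·u - 4·v^2 - 1, -8·u·v - 5], [4·u + 4·v - cos(u), 4·u - 5]].
At the point, J = [[-6.000, 7.000], [1.45970, -9.000]] (det J = 43.78212).
Solving J·Δ = −F gives Δ = (-1.190, -1.377).
Then the next iterate is (u, v)₁ = (-2.190, 0.123).

(-2.190, 0.123)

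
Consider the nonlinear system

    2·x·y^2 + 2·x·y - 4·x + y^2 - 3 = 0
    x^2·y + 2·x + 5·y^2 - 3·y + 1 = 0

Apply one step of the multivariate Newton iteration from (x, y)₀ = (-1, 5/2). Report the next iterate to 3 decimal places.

(-0.796, 1.429)

At (-1, 5/2): F = (-10.250, 25.250).
Jacobian J = [[2·y^2 + 2·y - 4, 4·x·y + 2·x + 2·y], [2·x·y + 2, x^2 + 10·y - 3]].
At the point, J = [[13.500, -7.000], [-3.000, 23.000]] (det J = 289.500).
Solving J·Δ = −F gives Δ = (0.204, -1.071).
Then the next iterate is (x, y)₁ = (-0.796, 1.429).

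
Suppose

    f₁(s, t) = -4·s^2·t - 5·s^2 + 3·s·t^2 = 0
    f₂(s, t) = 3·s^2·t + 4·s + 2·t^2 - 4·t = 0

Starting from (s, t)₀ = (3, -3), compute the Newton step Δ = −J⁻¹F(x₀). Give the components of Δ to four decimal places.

At (3, -3): F = (144.0000, -39.0000).
Jacobian J = [[-8·s·t - 10·s + 3·t^2, -4·s^2 + 6·s·t], [6·s·t + 4, 3·s^2 + 4·t - 4]].
At the point, J = [[69.0000, -90.0000], [-50.0000, 11.0000]] (det J = -3741.0000).
Solving J·Δ = −F gives Δ = (-0.5148, 1.2053).

(-0.5148, 1.2053)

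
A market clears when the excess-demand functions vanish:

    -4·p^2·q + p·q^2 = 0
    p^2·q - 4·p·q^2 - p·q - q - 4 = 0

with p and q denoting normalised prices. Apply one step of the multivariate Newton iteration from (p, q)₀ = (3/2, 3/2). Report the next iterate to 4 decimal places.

(1.0994, 0.6523)

At (3/2, 3/2): F = (-10.1250, -17.8750).
Jacobian J = [[-8·p·q + q^2, -4·p^2 + 2·p·q], [2·p·q - 4·q^2 - q, p^2 - 8·p·q - p - 1]].
At the point, J = [[-15.7500, -4.5000], [-6.0000, -18.2500]] (det J = 260.4375).
Solving J·Δ = −F gives Δ = (-0.4006, -0.8477).
Then the next iterate is (p, q)₁ = (1.0994, 0.6523).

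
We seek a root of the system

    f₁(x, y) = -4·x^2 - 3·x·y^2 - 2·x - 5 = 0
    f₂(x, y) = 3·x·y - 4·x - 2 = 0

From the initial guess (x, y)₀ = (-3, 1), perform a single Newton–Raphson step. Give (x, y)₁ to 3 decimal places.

(-1.588, 0.954)

At (-3, 1): F = (-26.000, 1.000).
Jacobian J = [[-8·x - 3·y^2 - 2, -6·x·y], [3·y - 4, 3·x]].
At the point, J = [[19.000, 18.000], [-1.000, -9.000]] (det J = -153.000).
Solving J·Δ = −F gives Δ = (1.412, -0.046).
Then the next iterate is (x, y)₁ = (-1.588, 0.954).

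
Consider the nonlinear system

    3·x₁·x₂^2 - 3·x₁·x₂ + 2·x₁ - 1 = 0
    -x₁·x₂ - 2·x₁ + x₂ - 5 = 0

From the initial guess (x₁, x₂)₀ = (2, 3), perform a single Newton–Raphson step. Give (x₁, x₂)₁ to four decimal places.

At (2, 3): F = (39.0000, -12.0000).
Jacobian J = [[3·x₂^2 - 3·x₂ + 2, 6·x₁·x₂ - 3·x₁], [-x₂ - 2, -x₁ + 1]].
At the point, J = [[20.0000, 30.0000], [-5.0000, -1.0000]] (det J = 130.0000).
Solving J·Δ = −F gives Δ = (-2.4692, 0.3462).
Then the next iterate is (x₁, x₂)₁ = (-0.4692, 3.3462).

(-0.4692, 3.3462)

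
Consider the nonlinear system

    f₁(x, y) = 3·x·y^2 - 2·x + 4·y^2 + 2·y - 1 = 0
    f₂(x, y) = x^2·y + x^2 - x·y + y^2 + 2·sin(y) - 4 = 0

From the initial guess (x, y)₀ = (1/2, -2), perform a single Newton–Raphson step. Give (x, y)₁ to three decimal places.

At (1/2, -2): F = (16.000, -1.06859).
Jacobian J = [[3·y^2 - 2, 6·x·y + 8·y + 2], [2·x·y + 2·x - y, x^2 - x + 2·y + 2·cos(y)]].
At the point, J = [[10.000, -20.000], [1.000, -5.08229]] (det J = -30.82294).
Solving J·Δ = −F gives Δ = (-3.332, -0.866).
Then the next iterate is (x, y)₁ = (-2.832, -2.866).

(-2.832, -2.866)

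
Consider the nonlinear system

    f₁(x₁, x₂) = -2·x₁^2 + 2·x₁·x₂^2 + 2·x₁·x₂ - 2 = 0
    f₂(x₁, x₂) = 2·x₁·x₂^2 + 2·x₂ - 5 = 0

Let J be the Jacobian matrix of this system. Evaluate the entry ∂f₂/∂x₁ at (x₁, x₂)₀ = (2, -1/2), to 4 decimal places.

0.5000

∂f₂/∂x₁ = 2·x₂^2.
At (2, -1/2) this is 0.5000.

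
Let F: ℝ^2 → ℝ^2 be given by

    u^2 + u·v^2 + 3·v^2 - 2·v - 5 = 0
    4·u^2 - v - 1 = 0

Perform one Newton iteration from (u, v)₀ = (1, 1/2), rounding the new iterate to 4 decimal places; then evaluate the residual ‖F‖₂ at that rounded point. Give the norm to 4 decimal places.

At (1, 1/2): F = (-4.0000, 2.5000).
Jacobian J = [[2·u + v^2, 2·u·v + 6·v - 2], [8·u, -1]].
At the point, J = [[2.2500, 2.0000], [8.0000, -1.0000]] (det J = -18.2500).
Solving J·Δ = −F gives Δ = (-0.0548, 2.0616).
Then the next iterate is (u, v)₁ = (0.9452, 2.5616).
Re-evaluating at (0.9452, 2.5616): F = (16.657795, 0.012012), so ‖F‖₂ = 16.6578.

16.6578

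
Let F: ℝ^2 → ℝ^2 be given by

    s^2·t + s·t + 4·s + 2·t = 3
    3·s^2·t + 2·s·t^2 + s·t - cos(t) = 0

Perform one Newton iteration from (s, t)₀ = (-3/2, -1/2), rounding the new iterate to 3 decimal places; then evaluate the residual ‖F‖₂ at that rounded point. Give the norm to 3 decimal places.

At (-3/2, -1/2): F = (-10.375, -4.25258).
Jacobian J = [[2·s·t + t + 4, s^2 + s + 2], [6·s·t + 2·t^2 + t, 3·s^2 + 4·s·t + s + sin(t)]].
At the point, J = [[5.000, 2.750], [4.500, 7.77057]] (det J = 26.47787).
Solving J·Δ = −F gives Δ = (2.603, -0.960).
Then the next iterate is (s, t)₁ = (1.103, -1.460).
Re-evaluating at (1.103, -1.460): F = (-4.89463, -2.34739), so ‖F‖₂ = 5.428.

5.428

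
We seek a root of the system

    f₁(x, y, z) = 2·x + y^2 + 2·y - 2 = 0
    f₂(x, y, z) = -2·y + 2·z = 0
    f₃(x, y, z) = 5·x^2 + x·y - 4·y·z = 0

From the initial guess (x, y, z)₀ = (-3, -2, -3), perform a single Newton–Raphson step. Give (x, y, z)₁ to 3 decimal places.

At (-3, -2, -3): F = (-8.000, -2.000, 27.000).
Jacobian J = [[2, 2·y + 2, 0], [0, -2, 2], [10·x + y, x - 4·z, -4·y]].
At the point, J = [[2.000, -2.000, 0.000], [0.000, -2.000, 2.000], [-32.000, 9.000, 8.000]] (det J = 60.000).
Solving J·Δ = −F gives Δ = (-2.200, -6.200, -5.200).
Then the next iterate is (x, y, z)₁ = (-5.200, -8.200, -8.200).

(-5.200, -8.200, -8.200)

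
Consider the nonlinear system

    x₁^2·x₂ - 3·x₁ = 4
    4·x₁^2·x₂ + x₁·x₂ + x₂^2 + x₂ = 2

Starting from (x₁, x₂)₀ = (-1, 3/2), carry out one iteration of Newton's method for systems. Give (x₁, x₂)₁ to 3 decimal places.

At (-1, 3/2): F = (0.500, 6.250).
Jacobian J = [[2·x₁·x₂ - 3, x₁^2], [8·x₁·x₂ + x₂, 4·x₁^2 + x₁ + 2·x₂ + 1]].
At the point, J = [[-6.000, 1.000], [-10.500, 7.000]] (det J = -31.500).
Solving J·Δ = −F gives Δ = (-0.087, -1.024).
Then the next iterate is (x₁, x₂)₁ = (-1.087, 0.476).

(-1.087, 0.476)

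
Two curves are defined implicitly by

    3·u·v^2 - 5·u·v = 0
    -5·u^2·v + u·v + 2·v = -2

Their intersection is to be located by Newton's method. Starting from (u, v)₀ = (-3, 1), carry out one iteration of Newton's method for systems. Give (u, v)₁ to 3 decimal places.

(-0.795, 1.530)

At (-3, 1): F = (6.000, -44.000).
Jacobian J = [[3·v^2 - 5·v, 6·u·v - 5·u], [-10·u·v + v, -5·u^2 + u + 2]].
At the point, J = [[-2.000, -3.000], [31.000, -46.000]] (det J = 185.000).
Solving J·Δ = −F gives Δ = (2.205, 0.530).
Then the next iterate is (u, v)₁ = (-0.795, 1.530).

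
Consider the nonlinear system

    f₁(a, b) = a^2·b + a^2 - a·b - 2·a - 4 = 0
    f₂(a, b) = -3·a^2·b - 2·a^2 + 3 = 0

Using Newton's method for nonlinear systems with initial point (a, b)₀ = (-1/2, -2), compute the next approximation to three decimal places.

(-0.583, 3.778)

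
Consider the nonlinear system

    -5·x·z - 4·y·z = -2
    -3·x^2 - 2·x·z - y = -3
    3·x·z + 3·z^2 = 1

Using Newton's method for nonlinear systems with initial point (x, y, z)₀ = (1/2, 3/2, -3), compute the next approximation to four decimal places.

(-0.2364, 1.3363, -1.2953)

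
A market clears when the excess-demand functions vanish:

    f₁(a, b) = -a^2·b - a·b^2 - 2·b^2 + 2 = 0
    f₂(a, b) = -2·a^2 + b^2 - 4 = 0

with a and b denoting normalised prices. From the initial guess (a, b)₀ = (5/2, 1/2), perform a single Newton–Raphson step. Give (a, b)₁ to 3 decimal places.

(0.895, 0.701)

At (5/2, 1/2): F = (-2.250, -16.250).
Jacobian J = [[-2·a·b - b^2, -a^2 - 2·a·b - 4·b], [-4·a, 2·b]].
At the point, J = [[-2.750, -10.750], [-10.000, 1.000]] (det J = -110.250).
Solving J·Δ = −F gives Δ = (-1.605, 0.201).
Then the next iterate is (a, b)₁ = (0.895, 0.701).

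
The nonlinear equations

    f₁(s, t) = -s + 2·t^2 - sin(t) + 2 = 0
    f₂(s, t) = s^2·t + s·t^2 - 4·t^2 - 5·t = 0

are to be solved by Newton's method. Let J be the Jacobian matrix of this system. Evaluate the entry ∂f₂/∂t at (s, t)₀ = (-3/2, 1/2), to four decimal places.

∂f₂/∂t = s^2 + 2·s·t - 8·t - 5.
At (-3/2, 1/2) this is -8.2500.

-8.2500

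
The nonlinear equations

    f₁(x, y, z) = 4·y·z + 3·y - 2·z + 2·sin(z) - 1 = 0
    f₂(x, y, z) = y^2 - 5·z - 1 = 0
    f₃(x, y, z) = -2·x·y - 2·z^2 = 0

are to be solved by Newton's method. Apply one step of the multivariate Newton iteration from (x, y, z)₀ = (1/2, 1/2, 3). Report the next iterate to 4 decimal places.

(21.4342, 0.0194, -0.2461)

At (1/2, 1/2, 3): F = (0.782240, -15.7500, -18.5000).
Jacobian J = [[0, 4·z + 3, 4·y + 2·cos(z) - 2], [0, 2·y, -5], [-2·y, -2·x, -4·z]].
At the point, J = [[0.0000, 15.0000, -1.979985], [0.0000, 1.0000, -5.0000], [-1.0000, -1.0000, -12.0000]] (det J = 73.020015).
Solving J·Δ = −F gives Δ = (20.9342, -0.4806, -3.2461).
Then the next iterate is (x, y, z)₁ = (21.4342, 0.0194, -0.2461).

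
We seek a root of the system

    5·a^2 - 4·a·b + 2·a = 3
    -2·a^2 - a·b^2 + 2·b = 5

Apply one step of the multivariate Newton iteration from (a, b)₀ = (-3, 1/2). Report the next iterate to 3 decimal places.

At (-3, 1/2): F = (42.000, -21.250).
Jacobian J = [[10·a - 4·b + 2, -4·a], [-4·a - b^2, -2·a·b + 2]].
At the point, J = [[-30.000, 12.000], [11.750, 5.000]] (det J = -291.000).
Solving J·Δ = −F gives Δ = (1.598, 0.495).
Then the next iterate is (a, b)₁ = (-1.402, 0.995).

(-1.402, 0.995)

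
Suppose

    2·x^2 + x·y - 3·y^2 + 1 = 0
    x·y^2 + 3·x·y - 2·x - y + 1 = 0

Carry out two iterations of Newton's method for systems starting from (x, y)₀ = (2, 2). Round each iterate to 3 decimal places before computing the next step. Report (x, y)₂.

At (2, 2): F = (1.000, 15.000).
Jacobian J = [[4·x + y, x - 6·y], [y^2 + 3·y - 2, 2·x·y + 3·x - 1]].
At the point, J = [[10.000, -10.000], [8.000, 13.000]] (det J = 210.000).
Solving J·Δ = −F gives Δ = (-0.776, -0.676).
Then the next iterate is (x, y)₁ = (1.224, 1.324).
Round to (1.224, 1.324) and repeat: F = (0.358, 4.23537), J = [[6.220, -6.720], [3.72498, 5.91315]].
Δ = (-0.495, -0.405), so (x, y)₂ = (0.729, 0.919).

(0.729, 0.919)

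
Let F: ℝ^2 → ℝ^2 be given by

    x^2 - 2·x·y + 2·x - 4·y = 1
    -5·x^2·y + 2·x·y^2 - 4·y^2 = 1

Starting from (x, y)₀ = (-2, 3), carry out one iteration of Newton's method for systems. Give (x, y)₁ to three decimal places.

(-2.125, 0.901)

At (-2, 3): F = (-1.000, -133.000).
Jacobian J = [[2·x - 2·y + 2, -2·x - 4], [-10·x·y + 2·y^2, -5·x^2 + 4·x·y - 8·y]].
At the point, J = [[-8.000, 0.000], [78.000, -68.000]] (det J = 544.000).
Solving J·Δ = −F gives Δ = (-0.125, -2.099).
Then the next iterate is (x, y)₁ = (-2.125, 0.901).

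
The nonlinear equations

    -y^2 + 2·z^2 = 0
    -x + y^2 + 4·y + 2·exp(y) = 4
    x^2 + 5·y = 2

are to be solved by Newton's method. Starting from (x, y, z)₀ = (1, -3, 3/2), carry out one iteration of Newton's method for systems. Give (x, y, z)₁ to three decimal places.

(-57.299, 23.520, -24.270)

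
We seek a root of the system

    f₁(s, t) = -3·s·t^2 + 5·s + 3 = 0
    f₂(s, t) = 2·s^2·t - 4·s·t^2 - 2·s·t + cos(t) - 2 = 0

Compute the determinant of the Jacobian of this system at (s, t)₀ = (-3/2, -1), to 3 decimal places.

28.683

J = [[-3·t^2 + 5, -6·s·t], [4·s·t - 4·t^2 - 2·t, 2·s^2 - 8·s·t - 2·s - sin(t)]].
At the point, J = [[2.000, -9.000], [4.000, -3.65853]].
det J = 28.683.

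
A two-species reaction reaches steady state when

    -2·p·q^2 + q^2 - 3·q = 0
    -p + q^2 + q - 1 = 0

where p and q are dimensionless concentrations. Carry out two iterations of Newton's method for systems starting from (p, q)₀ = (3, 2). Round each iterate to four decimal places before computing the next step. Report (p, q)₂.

At (3, 2): F = (-26.0000, 2.0000).
Jacobian J = [[-2·q^2, -4·p·q + 2·q - 3], [-1, 2·q + 1]].
At the point, J = [[-8.0000, -23.0000], [-1.0000, 5.0000]] (det J = -63.0000).
Solving J·Δ = −F gives Δ = (-1.3333, -0.6667).
Then the next iterate is (p, q)₁ = (1.6667, 1.3333).
Round to (1.6667, 1.3333) and repeat: F = (-8.147959, 0.444289), J = [[-3.555378, -9.222244], [-1.0000, 3.6666]].
Δ = (-1.1581, -0.4370), so (p, q)₂ = (0.5086, 0.8963).

(0.5086, 0.8963)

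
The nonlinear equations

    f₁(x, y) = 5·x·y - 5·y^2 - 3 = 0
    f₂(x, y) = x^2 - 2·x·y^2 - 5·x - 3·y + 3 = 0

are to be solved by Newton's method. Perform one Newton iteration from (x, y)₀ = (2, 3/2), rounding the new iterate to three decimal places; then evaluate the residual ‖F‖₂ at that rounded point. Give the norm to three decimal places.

4.992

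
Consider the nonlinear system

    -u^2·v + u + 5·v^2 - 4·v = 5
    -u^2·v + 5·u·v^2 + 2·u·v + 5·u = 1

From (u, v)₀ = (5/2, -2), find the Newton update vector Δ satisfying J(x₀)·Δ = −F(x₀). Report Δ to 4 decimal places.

At (5/2, -2): F = (38.0000, 64.0000).
Jacobian J = [[-2·u·v + 1, -u^2 + 10·v - 4], [-2·u·v + 5·v^2 + 2·v + 5, -u^2 + 10·u·v + 2·u]].
At the point, J = [[11.0000, -30.2500], [31.0000, -51.2500]] (det J = 374.0000).
Solving J·Δ = −F gives Δ = (0.0307, 1.2674).

(0.0307, 1.2674)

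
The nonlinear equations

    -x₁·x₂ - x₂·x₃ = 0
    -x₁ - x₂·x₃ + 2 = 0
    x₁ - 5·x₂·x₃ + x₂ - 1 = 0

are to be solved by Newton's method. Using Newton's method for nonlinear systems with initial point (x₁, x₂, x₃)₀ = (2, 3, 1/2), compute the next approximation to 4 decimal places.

At (2, 3, 1/2): F = (-7.5000, -1.5000, -3.5000).
Jacobian J = [[-x₂, -x₁ - x₃, -x₂], [-1, -x₃, -x₂], [1, -5·x₃ + 1, -5·x₂]].
At the point, J = [[-3.0000, -2.5000, -3.0000], [-1.0000, -0.5000, -3.0000], [1.0000, -1.5000, -15.0000]] (det J = 30.0000).
Solving J·Δ = −F gives Δ = (-0.2000, -2.8000, 0.0333).
Then the next iterate is (x₁, x₂, x₃)₁ = (1.8000, 0.2000, 0.5333).

(1.8000, 0.2000, 0.5333)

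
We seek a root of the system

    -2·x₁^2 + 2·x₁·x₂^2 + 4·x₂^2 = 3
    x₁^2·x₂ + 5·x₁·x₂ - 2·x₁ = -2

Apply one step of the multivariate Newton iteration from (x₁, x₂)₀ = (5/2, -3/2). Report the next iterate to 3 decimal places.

At (5/2, -3/2): F = (4.750, -31.125).
Jacobian J = [[-4·x₁ + 2·x₂^2, 4·x₁·x₂ + 8·x₂], [2·x₁·x₂ + 5·x₂ - 2, x₁^2 + 5·x₁]].
At the point, J = [[-5.500, -27.000], [-17.000, 18.750]] (det J = -562.125).
Solving J·Δ = −F gives Δ = (-1.337, 0.448).
Then the next iterate is (x₁, x₂)₁ = (1.163, -1.052).

(1.163, -1.052)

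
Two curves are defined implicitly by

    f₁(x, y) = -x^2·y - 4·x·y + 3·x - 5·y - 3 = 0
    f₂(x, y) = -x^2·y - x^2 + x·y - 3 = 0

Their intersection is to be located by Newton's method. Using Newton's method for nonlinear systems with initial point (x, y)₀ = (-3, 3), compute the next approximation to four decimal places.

(-0.7778, 4.0000)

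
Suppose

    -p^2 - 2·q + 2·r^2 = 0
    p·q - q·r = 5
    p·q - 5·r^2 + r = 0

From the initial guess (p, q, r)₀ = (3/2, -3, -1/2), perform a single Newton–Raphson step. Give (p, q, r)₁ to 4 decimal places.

(0.2443, 1.7931, -1.2845)

At (3/2, -3, -1/2): F = (4.2500, -11.0000, -6.2500).
Jacobian J = [[-2·p, -2, 4·r], [q, p - r, -q], [q, p, -10·r + 1]].
At the point, J = [[-3.0000, -2.0000, -2.0000], [-3.0000, 2.0000, 3.0000], [-3.0000, 1.5000, 6.0000]] (det J = -43.5000).
Solving J·Δ = −F gives Δ = (-1.2557, 4.7931, -0.7845).
Then the next iterate is (p, q, r)₁ = (0.2443, 1.7931, -1.2845).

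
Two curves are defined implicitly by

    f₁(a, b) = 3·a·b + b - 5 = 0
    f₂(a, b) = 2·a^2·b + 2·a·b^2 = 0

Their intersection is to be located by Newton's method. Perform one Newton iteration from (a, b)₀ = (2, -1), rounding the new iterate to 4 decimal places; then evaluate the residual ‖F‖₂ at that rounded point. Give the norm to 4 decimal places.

At (2, -1): F = (-12.0000, -4.0000).
Jacobian J = [[3·b, 3·a + 1], [4·a·b + 2·b^2, 2·a^2 + 4·a·b]].
At the point, J = [[-3.0000, 7.0000], [-6.0000, 0.0000]] (det J = 42.0000).
Solving J·Δ = −F gives Δ = (-0.6667, 1.4286).
Then the next iterate is (a, b)₁ = (1.3333, 0.4286).
Re-evaluating at (1.3333, 0.4286): F = (-2.857043, 2.013684), so ‖F‖₂ = 3.4954.

3.4954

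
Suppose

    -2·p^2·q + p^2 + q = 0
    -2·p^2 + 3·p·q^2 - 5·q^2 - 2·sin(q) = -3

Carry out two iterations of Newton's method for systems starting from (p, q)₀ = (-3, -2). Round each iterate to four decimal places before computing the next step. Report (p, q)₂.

(-1.3079, -0.7955)

At (-3, -2): F = (43.0000, -69.181405).
Jacobian J = [[-4·p·q + 2·p, -2·p^2 + 1], [-4·p + 3·q^2, 6·p·q - 10·q - 2·cos(q)]].
At the point, J = [[-30.0000, -17.0000], [24.0000, 56.832294]] (det J = -1296.968810).
Solving J·Δ = −F gives Δ = (0.9774, 0.8045).
Then the next iterate is (p, q)₁ = (-2.0226, -1.1955).
Round to (-2.0226, -1.1955) and repeat: F = (12.676778, -19.139347), J = [[-13.717273, -7.181822], [12.378061, 25.730013]].
Δ = (0.7147, 0.4000), so (p, q)₂ = (-1.3079, -0.7955).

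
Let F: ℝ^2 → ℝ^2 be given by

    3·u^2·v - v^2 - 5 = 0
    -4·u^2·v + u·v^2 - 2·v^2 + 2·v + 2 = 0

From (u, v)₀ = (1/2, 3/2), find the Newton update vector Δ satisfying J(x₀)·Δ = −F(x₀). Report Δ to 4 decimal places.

(0.8979, -0.9264)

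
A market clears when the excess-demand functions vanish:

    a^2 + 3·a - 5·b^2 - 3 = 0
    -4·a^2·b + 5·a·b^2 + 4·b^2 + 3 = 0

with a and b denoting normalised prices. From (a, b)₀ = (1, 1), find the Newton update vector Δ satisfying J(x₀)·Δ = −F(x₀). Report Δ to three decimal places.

(-0.600, -0.700)

At (1, 1): F = (-4.000, 8.000).
Jacobian J = [[2·a + 3, -10·b], [-8·a·b + 5·b^2, -4·a^2 + 10·a·b + 8·b]].
At the point, J = [[5.000, -10.000], [-3.000, 14.000]] (det J = 40.000).
Solving J·Δ = −F gives Δ = (-0.600, -0.700).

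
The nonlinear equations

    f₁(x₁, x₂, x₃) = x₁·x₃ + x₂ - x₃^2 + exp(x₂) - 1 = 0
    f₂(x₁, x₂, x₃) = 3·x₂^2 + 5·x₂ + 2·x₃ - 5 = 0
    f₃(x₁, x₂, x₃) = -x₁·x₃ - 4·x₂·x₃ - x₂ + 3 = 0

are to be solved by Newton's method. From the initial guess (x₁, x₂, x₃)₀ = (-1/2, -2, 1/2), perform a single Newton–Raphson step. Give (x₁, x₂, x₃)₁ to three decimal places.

(4.545, -2.569, -0.492)

At (-1/2, -2, 1/2): F = (-3.36466, -2.000, 9.250).
Jacobian J = [[x₃, exp(x₂) + 1, x₁ - 2·x₃], [0, 6·x₂ + 5, 2], [-x₃, -4·x₃ - 1, -x₁ - 4·x₂]].
At the point, J = [[0.500, 1.13534, -1.500], [0.000, -7.000, 2.000], [-0.500, -3.000, 8.500]] (det J = -22.63534).
Solving J·Δ = −F gives Δ = (5.045, -0.569, -0.992).
Then the next iterate is (x₁, x₂, x₃)₁ = (4.545, -2.569, -0.492).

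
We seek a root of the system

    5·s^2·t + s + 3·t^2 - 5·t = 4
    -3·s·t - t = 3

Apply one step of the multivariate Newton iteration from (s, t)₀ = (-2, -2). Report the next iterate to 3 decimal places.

(-1.567, 0.080)

At (-2, -2): F = (-24.000, -13.000).
Jacobian J = [[10·s·t + 1, 5·s^2 + 6·t - 5], [-3·t, -3·s - 1]].
At the point, J = [[41.000, 3.000], [6.000, 5.000]] (det J = 187.000).
Solving J·Δ = −F gives Δ = (0.433, 2.080).
Then the next iterate is (s, t)₁ = (-1.567, 0.080).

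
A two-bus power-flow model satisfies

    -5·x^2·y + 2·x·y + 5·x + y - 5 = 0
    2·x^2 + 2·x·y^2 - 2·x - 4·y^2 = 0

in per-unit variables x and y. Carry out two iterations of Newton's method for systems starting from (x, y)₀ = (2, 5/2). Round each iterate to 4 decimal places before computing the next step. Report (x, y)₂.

At (2, 5/2): F = (-32.5000, 4.0000).
Jacobian J = [[-10·x·y + 2·y + 5, -5·x^2 + 2·x + 1], [4·x + 2·y^2 - 2, 4·x·y - 8·y]].
At the point, J = [[-40.0000, -15.0000], [18.5000, 0.0000]] (det J = 277.5000).
Solving J·Δ = −F gives Δ = (-0.2162, -1.5901).
Then the next iterate is (x, y)₁ = (1.7838, 0.9099).
Round to (1.7838, 0.9099) and repeat: F = (-6.401188, 2.438293), J = [[-9.410996, -11.342112], [6.791036, -0.786882]].
Δ = (-0.3872, -0.2431), so (x, y)₂ = (1.3966, 0.6668).

(1.3966, 0.6668)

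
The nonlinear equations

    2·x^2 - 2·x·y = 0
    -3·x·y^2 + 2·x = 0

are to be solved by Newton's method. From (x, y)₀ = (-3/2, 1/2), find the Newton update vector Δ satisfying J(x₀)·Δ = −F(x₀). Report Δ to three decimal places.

At (-3/2, 1/2): F = (6.000, -1.875).
Jacobian J = [[4·x - 2·y, -2·x], [-3·y^2 + 2, -6·x·y]].
At the point, J = [[-7.000, 3.000], [1.250, 4.500]] (det J = -35.250).
Solving J·Δ = −F gives Δ = (0.926, 0.160).

(0.926, 0.160)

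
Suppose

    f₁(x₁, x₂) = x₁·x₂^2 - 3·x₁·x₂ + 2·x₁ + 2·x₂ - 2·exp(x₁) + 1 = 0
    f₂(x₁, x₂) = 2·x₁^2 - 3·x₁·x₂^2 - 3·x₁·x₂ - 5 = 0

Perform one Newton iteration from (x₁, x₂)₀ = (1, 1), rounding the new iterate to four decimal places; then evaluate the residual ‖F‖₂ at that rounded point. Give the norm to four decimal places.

At (1, 1): F = (-2.436564, -9.0000).
Jacobian J = [[x₂^2 - 3·x₂ - 2·exp(x₁) + 2, 2·x₁·x₂ - 3·x₁ + 2], [4·x₁ - 3·x₂^2 - 3·x₂, -6·x₁·x₂ - 3·x₁]].
At the point, J = [[-5.436564, 1.0000], [-2.0000, -9.0000]] (det J = 50.929073).
Solving J·Δ = −F gives Δ = (-0.6073, -0.8650).
Then the next iterate is (x₁, x₂)₁ = (0.3927, 0.1350).
Re-evaluating at (0.3927, 0.1350): F = (-1.058435, -4.872088), so ‖F‖₂ = 4.9857.

4.9857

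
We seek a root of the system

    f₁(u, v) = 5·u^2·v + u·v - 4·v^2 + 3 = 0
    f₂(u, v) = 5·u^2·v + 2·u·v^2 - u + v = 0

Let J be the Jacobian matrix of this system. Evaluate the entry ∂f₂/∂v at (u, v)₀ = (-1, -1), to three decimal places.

∂f₂/∂v = 5·u^2 + 4·u·v + 1.
At (-1, -1) this is 10.000.

10.000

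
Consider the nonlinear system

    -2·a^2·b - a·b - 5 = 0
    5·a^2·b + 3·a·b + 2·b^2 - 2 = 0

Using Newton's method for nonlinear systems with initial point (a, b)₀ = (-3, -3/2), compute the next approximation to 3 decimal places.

At (-3, -3/2): F = (17.500, -51.500).
Jacobian J = [[-4·a·b - b, -2·a^2 - a], [10·a·b + 3·b, 5·a^2 + 3·a + 4·b]].
At the point, J = [[-16.500, -15.000], [40.500, 30.000]] (det J = 112.500).
Solving J·Δ = −F gives Δ = (2.200, -1.253).
Then the next iterate is (a, b)₁ = (-0.800, -2.753).

(-0.800, -2.753)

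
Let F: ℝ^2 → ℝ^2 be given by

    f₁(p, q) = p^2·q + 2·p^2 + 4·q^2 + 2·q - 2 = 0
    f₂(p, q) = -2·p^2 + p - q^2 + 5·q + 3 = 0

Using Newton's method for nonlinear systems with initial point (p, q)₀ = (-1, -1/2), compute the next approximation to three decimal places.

At (-1, -1/2): F = (-0.500, -2.750).
Jacobian J = [[2·p·q + 4·p, p^2 + 8·q + 2], [-4·p + 1, -2·q + 5]].
At the point, J = [[-3.000, -1.000], [5.000, 6.000]] (det J = -13.000).
Solving J·Δ = −F gives Δ = (-0.442, 0.827).
Then the next iterate is (p, q)₁ = (-1.442, 0.327).

(-1.442, 0.327)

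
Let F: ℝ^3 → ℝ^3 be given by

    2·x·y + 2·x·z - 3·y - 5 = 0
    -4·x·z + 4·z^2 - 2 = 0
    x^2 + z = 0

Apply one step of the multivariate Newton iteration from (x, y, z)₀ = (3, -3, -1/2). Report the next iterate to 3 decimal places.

At (3, -3, -1/2): F = (-17.000, 5.000, 8.500).
Jacobian J = [[2·y + 2·z, 2·x - 3, 2·x], [-4·z, 0, -4·x + 8·z], [2·x, 0, 1]].
At the point, J = [[-7.000, 3.000, 6.000], [2.000, 0.000, -16.000], [6.000, 0.000, 1.000]] (det J = -294.000).
Solving J·Δ = −F gives Δ = (-1.439, 2.044, 0.133).
Then the next iterate is (x, y, z)₁ = (1.561, -0.956, -0.367).

(1.561, -0.956, -0.367)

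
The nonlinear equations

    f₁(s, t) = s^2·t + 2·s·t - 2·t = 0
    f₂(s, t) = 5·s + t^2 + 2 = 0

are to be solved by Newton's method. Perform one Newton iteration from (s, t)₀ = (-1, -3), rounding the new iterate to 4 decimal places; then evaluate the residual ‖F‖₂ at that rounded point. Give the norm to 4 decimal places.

9.0000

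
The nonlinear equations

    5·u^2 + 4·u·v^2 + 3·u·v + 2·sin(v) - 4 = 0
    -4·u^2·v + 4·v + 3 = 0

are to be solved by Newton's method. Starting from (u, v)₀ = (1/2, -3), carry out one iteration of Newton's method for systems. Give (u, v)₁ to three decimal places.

(0.677, -1.708)

At (1/2, -3): F = (10.46776, -6.000).
Jacobian J = [[10·u + 4·v^2 + 3·v, 8·u·v + 3·u + 2·cos(v)], [-8·u·v, -4·u^2 + 4]].
At the point, J = [[32.000, -12.47998], [12.000, 3.000]] (det J = 245.75982).
Solving J·Δ = −F gives Δ = (0.177, 1.292).
Then the next iterate is (u, v)₁ = (0.677, -1.708).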